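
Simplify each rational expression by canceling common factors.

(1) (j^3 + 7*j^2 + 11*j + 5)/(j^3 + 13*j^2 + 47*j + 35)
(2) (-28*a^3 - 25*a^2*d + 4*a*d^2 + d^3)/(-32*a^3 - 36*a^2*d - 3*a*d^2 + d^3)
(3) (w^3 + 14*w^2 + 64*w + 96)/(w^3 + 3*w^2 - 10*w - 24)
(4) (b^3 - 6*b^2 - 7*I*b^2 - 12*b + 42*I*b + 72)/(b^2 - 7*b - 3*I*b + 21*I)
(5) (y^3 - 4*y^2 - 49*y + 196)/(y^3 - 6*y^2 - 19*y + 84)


(1) = (j + 1)/(j + 7)
(2) = (28*a^2 - 3*a*d - d^2)/(32*a^2 + 4*a*d - d^2)
(3) = (w^2 + 10*w + 24)/(w^2 - w - 6)
(4) = (b^2 + b*(-6 - 4*I) + 24*I)/(b - 7)
(5) = (y^2 + 3*y - 28)/(y^2 + y - 12)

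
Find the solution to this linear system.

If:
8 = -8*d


Then:
d = -1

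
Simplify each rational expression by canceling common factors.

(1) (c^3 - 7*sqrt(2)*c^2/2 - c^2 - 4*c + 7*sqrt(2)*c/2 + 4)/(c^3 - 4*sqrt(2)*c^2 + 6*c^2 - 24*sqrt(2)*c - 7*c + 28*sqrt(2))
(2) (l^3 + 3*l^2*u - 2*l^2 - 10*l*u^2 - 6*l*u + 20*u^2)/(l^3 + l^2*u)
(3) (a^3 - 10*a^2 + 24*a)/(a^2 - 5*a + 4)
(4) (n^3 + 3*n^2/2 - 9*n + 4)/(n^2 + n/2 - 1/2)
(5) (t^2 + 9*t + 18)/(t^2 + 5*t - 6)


(1) = (2*c + sqrt(2))/(2*c + 14)
(2) = (l^3 + 3*l^2*u - 2*l^2 - 10*l*u^2 - 6*l*u + 20*u^2)/(l^3 + l^2*u)
(3) = (a^2 - 6*a)/(a - 1)
(4) = (n^2 + 2*n - 8)/(n + 1)
(5) = (t + 3)/(t - 1)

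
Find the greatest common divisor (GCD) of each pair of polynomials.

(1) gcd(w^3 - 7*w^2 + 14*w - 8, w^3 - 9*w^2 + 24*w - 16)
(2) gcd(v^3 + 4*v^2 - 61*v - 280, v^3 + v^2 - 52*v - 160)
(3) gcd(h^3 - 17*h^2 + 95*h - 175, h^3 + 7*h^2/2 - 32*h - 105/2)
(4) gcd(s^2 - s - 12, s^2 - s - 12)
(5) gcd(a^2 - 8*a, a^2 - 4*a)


(1) = gcd((w - 4)*(w - 2)*(w - 1), (w - 4)^2*(w - 1)) = w^2 - 5*w + 4
(2) = v^2 - 3*v - 40
(3) = h - 5
(4) = gcd((s - 4)*(s + 3), (s - 4)*(s + 3)) = s^2 - s - 12
(5) = gcd(a*(a - 8), a*(a - 4)) = a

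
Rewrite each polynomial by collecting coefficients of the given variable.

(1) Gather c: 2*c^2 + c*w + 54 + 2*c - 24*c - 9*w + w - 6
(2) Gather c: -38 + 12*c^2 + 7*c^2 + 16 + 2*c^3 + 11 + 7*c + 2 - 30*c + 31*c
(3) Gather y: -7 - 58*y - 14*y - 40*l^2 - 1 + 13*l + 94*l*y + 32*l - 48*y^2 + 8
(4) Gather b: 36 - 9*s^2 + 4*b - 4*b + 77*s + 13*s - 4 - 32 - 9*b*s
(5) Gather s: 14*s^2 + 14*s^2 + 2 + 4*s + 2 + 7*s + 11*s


(1) = 2*c^2 + c*(w - 22) - 8*w + 48
(2) = 2*c^3 + 19*c^2 + 8*c - 9
(3) = -40*l^2 + 45*l - 48*y^2 + y*(94*l - 72)
(4) = -9*b*s - 9*s^2 + 90*s
(5) = 28*s^2 + 22*s + 4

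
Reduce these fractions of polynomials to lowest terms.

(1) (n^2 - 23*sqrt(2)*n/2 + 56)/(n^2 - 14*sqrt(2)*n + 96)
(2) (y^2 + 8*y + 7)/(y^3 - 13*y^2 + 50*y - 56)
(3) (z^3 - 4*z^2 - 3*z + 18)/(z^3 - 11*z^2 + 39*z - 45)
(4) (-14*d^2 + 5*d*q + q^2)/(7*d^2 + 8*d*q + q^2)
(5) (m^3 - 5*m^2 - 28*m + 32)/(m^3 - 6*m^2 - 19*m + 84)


(1) = (2*n - 7*sqrt(2))/(2*n - 12*sqrt(2))
(2) = (y^2 + 8*y + 7)/(y^3 - 13*y^2 + 50*y - 56)
(3) = (z + 2)/(z - 5)
(4) = (-2*d + q)/(d + q)
(5) = (m^2 - 9*m + 8)/(m^2 - 10*m + 21)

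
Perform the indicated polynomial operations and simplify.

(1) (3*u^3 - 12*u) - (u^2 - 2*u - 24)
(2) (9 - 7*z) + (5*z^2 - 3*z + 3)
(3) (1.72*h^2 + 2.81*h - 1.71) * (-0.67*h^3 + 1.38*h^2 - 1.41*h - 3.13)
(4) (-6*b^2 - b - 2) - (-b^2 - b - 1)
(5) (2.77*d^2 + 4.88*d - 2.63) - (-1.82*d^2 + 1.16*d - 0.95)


(1) = 3*u^3 - u^2 - 10*u + 24
(2) = 5*z^2 - 10*z + 12
(3) = -1.1524*h^5 + 0.4909*h^4 + 2.5983*h^3 - 11.7055*h^2 - 6.3842*h + 5.3523
(4) = -5*b^2 - 1
(5) = 4.59*d^2 + 3.72*d - 1.68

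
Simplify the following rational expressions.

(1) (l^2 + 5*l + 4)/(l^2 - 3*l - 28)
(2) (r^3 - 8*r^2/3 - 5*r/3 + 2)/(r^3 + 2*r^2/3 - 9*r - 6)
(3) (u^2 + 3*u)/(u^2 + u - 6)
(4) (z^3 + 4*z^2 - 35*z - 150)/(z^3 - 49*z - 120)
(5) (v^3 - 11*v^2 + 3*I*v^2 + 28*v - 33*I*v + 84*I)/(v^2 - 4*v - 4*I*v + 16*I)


(1) = (l + 1)/(l - 7)
(2) = (3*r^2 + r - 2)/(3*r^2 + 11*r + 6)
(3) = u/(u - 2)
(4) = (z^2 - z - 30)/(z^2 - 5*z - 24)
(5) = (v^2 + v*(-7 + 3*I) - 21*I)/(v - 4*I)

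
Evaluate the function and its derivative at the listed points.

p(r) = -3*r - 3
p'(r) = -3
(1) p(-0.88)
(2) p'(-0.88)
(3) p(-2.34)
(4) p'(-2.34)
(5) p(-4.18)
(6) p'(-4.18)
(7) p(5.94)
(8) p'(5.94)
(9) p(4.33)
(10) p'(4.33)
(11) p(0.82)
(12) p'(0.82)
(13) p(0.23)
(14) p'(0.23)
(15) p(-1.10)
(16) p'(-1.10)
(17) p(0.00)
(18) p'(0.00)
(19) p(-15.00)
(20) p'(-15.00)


(1) = -0.36
(2) = -3.00
(3) = 4.02
(4) = -3.00
(5) = 9.54
(6) = -3.00
(7) = -20.82
(8) = -3.00
(9) = -15.99
(10) = -3.00
(11) = -5.46
(12) = -3.00
(13) = -3.69
(14) = -3.00
(15) = 0.30
(16) = -3.00
(17) = -3.00
(18) = -3.00
(19) = 42.00
(20) = -3.00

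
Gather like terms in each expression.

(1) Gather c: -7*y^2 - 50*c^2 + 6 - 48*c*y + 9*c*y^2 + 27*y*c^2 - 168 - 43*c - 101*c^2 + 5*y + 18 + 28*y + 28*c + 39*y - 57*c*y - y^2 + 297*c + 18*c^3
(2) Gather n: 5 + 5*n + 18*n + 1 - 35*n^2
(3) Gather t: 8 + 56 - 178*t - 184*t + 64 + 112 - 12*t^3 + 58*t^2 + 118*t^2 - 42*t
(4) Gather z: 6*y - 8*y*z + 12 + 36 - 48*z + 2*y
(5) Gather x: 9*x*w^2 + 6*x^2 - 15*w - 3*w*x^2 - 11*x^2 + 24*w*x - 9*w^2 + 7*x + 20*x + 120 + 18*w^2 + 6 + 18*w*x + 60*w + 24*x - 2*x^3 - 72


(1) = 18*c^3 + c^2*(27*y - 151) + c*(9*y^2 - 105*y + 282) - 8*y^2 + 72*y - 144
(2) = -35*n^2 + 23*n + 6
(3) = -12*t^3 + 176*t^2 - 404*t + 240
(4) = 8*y + z*(-8*y - 48) + 48
(5) = 9*w^2 + 45*w - 2*x^3 + x^2*(-3*w - 5) + x*(9*w^2 + 42*w + 51) + 54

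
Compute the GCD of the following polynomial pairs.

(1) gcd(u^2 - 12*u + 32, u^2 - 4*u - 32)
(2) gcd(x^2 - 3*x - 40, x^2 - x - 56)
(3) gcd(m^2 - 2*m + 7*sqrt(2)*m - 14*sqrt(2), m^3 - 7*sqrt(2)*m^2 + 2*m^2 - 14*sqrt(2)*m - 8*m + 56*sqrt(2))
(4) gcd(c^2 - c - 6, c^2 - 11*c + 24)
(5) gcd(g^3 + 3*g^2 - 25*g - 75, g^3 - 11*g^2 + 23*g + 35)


(1) = gcd((u - 8)*(u - 4), (u - 8)*(u + 4)) = u - 8
(2) = x - 8
(3) = gcd((m - 2)*(m + 7*sqrt(2)), (m - 2)*(m + 4)*(m - 7*sqrt(2))) = m - 2
(4) = gcd((c - 3)*(c + 2), (c - 8)*(c - 3)) = c - 3
(5) = g - 5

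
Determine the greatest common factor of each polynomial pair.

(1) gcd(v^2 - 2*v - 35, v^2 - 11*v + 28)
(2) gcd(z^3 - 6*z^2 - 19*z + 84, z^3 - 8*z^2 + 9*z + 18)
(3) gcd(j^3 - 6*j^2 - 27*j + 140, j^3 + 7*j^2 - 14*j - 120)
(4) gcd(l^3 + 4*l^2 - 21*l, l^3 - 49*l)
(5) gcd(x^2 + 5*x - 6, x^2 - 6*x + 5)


(1) = gcd((v - 7)*(v + 5), (v - 7)*(v - 4)) = v - 7
(2) = gcd((z - 7)*(z - 3)*(z + 4), (z - 6)*(z - 3)*(z + 1)) = z - 3
(3) = j^2 + j - 20
(4) = gcd(l*(l - 3)*(l + 7), l*(l - 7)*(l + 7)) = l^2 + 7*l
(5) = x - 1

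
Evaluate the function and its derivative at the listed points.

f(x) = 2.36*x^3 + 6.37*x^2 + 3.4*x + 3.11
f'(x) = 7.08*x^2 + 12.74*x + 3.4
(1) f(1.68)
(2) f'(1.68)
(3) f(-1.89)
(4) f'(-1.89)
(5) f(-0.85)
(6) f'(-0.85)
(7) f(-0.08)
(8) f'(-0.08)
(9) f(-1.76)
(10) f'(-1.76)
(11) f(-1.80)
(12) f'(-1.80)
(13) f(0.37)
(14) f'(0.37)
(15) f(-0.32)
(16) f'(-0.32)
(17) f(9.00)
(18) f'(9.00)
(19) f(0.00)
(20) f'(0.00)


(1) = 37.99
(2) = 44.79
(3) = 3.51
(4) = 4.61
(5) = 3.37
(6) = -2.31
(7) = 2.88
(8) = 2.43
(9) = 3.99
(10) = 2.91
(11) = 3.87
(12) = 3.41
(13) = 5.36
(14) = 9.08
(15) = 2.60
(16) = 0.05
(17) = 2270.12
(18) = 691.54
(19) = 3.11
(20) = 3.40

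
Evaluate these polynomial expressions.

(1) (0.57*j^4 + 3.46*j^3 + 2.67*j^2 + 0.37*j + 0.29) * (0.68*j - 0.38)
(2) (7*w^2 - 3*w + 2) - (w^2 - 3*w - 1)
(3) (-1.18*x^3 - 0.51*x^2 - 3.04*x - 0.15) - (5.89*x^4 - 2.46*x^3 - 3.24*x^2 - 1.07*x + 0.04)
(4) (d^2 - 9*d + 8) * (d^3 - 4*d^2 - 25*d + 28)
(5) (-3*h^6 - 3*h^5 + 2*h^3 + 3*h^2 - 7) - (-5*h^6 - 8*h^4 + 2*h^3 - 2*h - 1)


(1) = 0.3876*j^5 + 2.1362*j^4 + 0.5008*j^3 - 0.763*j^2 + 0.0566*j - 0.1102
(2) = 6*w^2 + 3
(3) = -5.89*x^4 + 1.28*x^3 + 2.73*x^2 - 1.97*x - 0.19
(4) = d^5 - 13*d^4 + 19*d^3 + 221*d^2 - 452*d + 224
(5) = 2*h^6 - 3*h^5 + 8*h^4 + 3*h^2 + 2*h - 6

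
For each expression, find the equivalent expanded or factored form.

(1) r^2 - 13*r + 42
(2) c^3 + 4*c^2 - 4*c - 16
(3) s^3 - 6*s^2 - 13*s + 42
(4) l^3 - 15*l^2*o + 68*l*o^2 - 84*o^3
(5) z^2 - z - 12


(1) = (r - 7)*(r - 6)
(2) = (c - 2)*(c + 2)*(c + 4)
(3) = (s - 7)*(s - 2)*(s + 3)
(4) = (l - 7*o)*(l - 6*o)*(l - 2*o)
(5) = (z - 4)*(z + 3)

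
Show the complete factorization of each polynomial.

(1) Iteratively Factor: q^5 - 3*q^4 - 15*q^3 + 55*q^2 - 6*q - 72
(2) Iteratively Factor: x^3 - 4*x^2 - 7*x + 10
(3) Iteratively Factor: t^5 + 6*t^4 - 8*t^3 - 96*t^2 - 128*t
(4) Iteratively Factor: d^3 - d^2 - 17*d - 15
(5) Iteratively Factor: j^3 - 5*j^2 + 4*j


(1) = (q + 1)*(q^4 - 4*q^3 - 11*q^2 + 66*q - 72) = (q - 3)*(q + 1)*(q^3 - q^2 - 14*q + 24) = (q - 3)*(q - 2)*(q + 1)*(q^2 + q - 12) = (q - 3)^2*(q - 2)*(q + 1)*(q + 4)
(2) = (x - 5)*(x^2 + x - 2) = (x - 5)*(x + 2)*(x - 1)
(3) = (t + 2)*(t^4 + 4*t^3 - 16*t^2 - 64*t) = (t + 2)*(t + 4)*(t^3 - 16*t) = (t - 4)*(t + 2)*(t + 4)*(t^2 + 4*t) = (t - 4)*(t + 2)*(t + 4)^2*(t)
(4) = (d - 5)*(d^2 + 4*d + 3) = (d - 5)*(d + 1)*(d + 3)
(5) = (j - 4)*(j^2 - j) = j*(j - 4)*(j - 1)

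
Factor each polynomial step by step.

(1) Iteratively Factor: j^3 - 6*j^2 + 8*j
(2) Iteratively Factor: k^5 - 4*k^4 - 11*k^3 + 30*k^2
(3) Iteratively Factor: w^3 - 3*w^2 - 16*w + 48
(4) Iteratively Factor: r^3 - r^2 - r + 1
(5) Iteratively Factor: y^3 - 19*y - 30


(1) = (j)*(j^2 - 6*j + 8) = j*(j - 4)*(j - 2)
(2) = (k + 3)*(k^4 - 7*k^3 + 10*k^2) = k*(k + 3)*(k^3 - 7*k^2 + 10*k) = k*(k - 2)*(k + 3)*(k^2 - 5*k) = k^2*(k - 2)*(k + 3)*(k - 5)
(3) = (w - 4)*(w^2 + w - 12) = (w - 4)*(w - 3)*(w + 4)
(4) = (r - 1)*(r^2 - 1) = (r - 1)*(r + 1)*(r - 1)
(5) = (y + 2)*(y^2 - 2*y - 15) = (y - 5)*(y + 2)*(y + 3)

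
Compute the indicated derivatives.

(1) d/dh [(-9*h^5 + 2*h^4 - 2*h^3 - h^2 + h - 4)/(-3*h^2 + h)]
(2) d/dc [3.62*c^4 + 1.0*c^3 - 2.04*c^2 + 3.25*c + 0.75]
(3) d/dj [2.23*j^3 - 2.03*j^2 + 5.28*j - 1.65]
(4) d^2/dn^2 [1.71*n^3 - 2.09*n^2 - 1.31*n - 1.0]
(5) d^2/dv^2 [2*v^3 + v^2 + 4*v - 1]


(1) = (81*h^6 - 48*h^5 + 12*h^4 - 4*h^3 + 2*h^2 - 24*h + 4)/(h^2*(9*h^2 - 6*h + 1))
(2) = 14.48*c^3 + 3.0*c^2 - 4.08*c + 3.25
(3) = 6.69*j^2 - 4.06*j + 5.28
(4) = 10.26*n - 4.18
(5) = 12*v + 2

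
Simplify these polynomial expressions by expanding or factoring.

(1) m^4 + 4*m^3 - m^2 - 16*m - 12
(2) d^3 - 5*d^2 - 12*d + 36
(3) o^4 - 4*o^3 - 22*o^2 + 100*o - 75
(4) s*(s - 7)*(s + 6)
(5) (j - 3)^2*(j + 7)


(1) = (m - 2)*(m + 1)*(m + 2)*(m + 3)
(2) = (d - 6)*(d - 2)*(d + 3)
(3) = (o - 5)*(o - 3)*(o - 1)*(o + 5)
(4) = s^3 - s^2 - 42*s
(5) = j^3 + j^2 - 33*j + 63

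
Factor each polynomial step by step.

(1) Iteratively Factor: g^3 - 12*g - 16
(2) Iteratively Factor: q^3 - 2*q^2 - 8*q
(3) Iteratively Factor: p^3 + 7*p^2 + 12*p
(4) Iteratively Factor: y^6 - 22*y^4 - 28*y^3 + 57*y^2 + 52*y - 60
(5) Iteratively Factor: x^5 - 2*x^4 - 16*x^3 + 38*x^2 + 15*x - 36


(1) = (g + 2)*(g^2 - 2*g - 8) = (g - 4)*(g + 2)*(g + 2)
(2) = (q + 2)*(q^2 - 4*q) = (q - 4)*(q + 2)*(q)
(3) = (p + 3)*(p^2 + 4*p) = p*(p + 3)*(p + 4)
(4) = (y + 2)*(y^5 - 2*y^4 - 18*y^3 + 8*y^2 + 41*y - 30) = (y - 1)*(y + 2)*(y^4 - y^3 - 19*y^2 - 11*y + 30) = (y - 5)*(y - 1)*(y + 2)*(y^3 + 4*y^2 + y - 6) = (y - 5)*(y - 1)^2*(y + 2)*(y^2 + 5*y + 6) = (y - 5)*(y - 1)^2*(y + 2)*(y + 3)*(y + 2)
(5) = (x + 1)*(x^4 - 3*x^3 - 13*x^2 + 51*x - 36) = (x - 3)*(x + 1)*(x^3 - 13*x + 12) = (x - 3)*(x - 1)*(x + 1)*(x^2 + x - 12) = (x - 3)^2*(x - 1)*(x + 1)*(x + 4)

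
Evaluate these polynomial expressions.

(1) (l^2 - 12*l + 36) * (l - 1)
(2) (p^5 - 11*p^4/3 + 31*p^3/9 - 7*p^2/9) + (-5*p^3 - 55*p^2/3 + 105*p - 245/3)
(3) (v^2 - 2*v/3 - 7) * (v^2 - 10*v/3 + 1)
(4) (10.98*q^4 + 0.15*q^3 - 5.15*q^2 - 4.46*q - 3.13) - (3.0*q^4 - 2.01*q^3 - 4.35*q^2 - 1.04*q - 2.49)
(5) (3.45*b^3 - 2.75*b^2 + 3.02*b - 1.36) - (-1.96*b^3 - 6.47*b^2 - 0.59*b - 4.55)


(1) = l^3 - 13*l^2 + 48*l - 36
(2) = p^5 - 11*p^4/3 - 14*p^3/9 - 172*p^2/9 + 105*p - 245/3
(3) = v^4 - 4*v^3 - 34*v^2/9 + 68*v/3 - 7
(4) = 7.98*q^4 + 2.16*q^3 - 0.8*q^2 - 3.42*q - 0.64
(5) = 5.41*b^3 + 3.72*b^2 + 3.61*b + 3.19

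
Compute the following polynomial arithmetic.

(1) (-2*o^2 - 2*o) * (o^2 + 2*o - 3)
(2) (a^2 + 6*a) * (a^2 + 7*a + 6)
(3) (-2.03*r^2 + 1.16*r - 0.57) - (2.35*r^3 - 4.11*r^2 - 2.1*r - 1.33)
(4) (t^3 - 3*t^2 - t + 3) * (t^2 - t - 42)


(1) = -2*o^4 - 6*o^3 + 2*o^2 + 6*o
(2) = a^4 + 13*a^3 + 48*a^2 + 36*a
(3) = -2.35*r^3 + 2.08*r^2 + 3.26*r + 0.76
(4) = t^5 - 4*t^4 - 40*t^3 + 130*t^2 + 39*t - 126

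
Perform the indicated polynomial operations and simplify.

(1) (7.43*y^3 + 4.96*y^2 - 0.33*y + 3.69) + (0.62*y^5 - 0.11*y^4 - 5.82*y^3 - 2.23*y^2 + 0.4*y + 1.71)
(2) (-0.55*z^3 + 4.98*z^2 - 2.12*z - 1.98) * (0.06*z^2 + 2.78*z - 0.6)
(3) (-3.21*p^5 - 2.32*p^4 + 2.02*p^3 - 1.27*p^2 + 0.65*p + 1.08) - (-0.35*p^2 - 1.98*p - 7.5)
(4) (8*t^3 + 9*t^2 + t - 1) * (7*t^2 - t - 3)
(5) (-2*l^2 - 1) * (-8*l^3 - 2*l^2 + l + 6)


(1) = 0.62*y^5 - 0.11*y^4 + 1.61*y^3 + 2.73*y^2 + 0.07*y + 5.4
(2) = -0.033*z^5 - 1.2302*z^4 + 14.0472*z^3 - 9.0004*z^2 - 4.2324*z + 1.188
(3) = -3.21*p^5 - 2.32*p^4 + 2.02*p^3 - 0.92*p^2 + 2.63*p + 8.58
(4) = 56*t^5 + 55*t^4 - 26*t^3 - 35*t^2 - 2*t + 3
(5) = 16*l^5 + 4*l^4 + 6*l^3 - 10*l^2 - l - 6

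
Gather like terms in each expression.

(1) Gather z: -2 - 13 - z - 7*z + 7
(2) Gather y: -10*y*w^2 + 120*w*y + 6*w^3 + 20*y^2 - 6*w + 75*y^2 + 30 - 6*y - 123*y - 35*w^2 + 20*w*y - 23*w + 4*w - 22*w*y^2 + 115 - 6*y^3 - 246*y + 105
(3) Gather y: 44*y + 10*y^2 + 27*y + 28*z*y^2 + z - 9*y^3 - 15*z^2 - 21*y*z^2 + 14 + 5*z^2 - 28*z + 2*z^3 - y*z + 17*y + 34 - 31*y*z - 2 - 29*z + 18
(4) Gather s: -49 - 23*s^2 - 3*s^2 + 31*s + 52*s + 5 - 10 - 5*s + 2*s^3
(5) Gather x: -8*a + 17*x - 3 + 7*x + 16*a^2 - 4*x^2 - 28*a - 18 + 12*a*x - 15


(1) = -8*z - 8
(2) = 6*w^3 - 35*w^2 - 25*w - 6*y^3 + y^2*(95 - 22*w) + y*(-10*w^2 + 140*w - 375) + 250
(3) = -9*y^3 + y^2*(28*z + 10) + y*(-21*z^2 - 32*z + 88) + 2*z^3 - 10*z^2 - 56*z + 64
(4) = 2*s^3 - 26*s^2 + 78*s - 54
(5) = 16*a^2 - 36*a - 4*x^2 + x*(12*a + 24) - 36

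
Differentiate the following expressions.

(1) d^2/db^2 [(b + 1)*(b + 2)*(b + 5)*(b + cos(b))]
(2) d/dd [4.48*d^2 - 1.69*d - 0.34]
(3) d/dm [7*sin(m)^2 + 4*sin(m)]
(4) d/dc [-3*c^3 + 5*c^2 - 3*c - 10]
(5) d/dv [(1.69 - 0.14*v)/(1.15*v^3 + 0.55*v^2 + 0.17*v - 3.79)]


(1) = -b^3*cos(b) - 6*b^2*sin(b) - 8*b^2*cos(b) + 12*b^2 - 32*b*sin(b) - 11*b*cos(b) + 48*b - 34*sin(b) + 6*cos(b) + 34
(2) = 8.96*d - 1.69
(3) = 2*(7*sin(m) + 2)*cos(m)
(4) = -9*c^2 + 10*c - 3
(5) = (0.322*v^3 - 5.7535*v^2 - 1.859*v + 0.2433)/(1.3225*v^6 + 1.265*v^5 + 0.6935*v^4 - 8.53*v^3 - 4.1401*v^2 - 1.2886*v + 14.3641)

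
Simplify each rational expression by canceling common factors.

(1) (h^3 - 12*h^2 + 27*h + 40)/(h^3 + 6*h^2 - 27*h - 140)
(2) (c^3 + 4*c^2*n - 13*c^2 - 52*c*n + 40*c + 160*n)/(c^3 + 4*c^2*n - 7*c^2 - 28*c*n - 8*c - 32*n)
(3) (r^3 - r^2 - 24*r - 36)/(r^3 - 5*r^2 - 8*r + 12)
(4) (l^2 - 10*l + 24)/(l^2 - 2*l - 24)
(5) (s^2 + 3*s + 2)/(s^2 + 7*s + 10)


(1) = (h^2 - 7*h - 8)/(h^2 + 11*h + 28)
(2) = (c - 5)/(c + 1)
(3) = (r + 3)/(r - 1)
(4) = (l - 4)/(l + 4)
(5) = (s + 1)/(s + 5)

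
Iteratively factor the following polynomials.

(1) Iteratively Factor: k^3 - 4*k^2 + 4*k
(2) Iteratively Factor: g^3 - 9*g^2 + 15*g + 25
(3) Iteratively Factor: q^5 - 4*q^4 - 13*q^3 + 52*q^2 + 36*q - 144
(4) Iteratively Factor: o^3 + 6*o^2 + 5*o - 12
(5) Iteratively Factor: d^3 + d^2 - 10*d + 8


(1) = (k)*(k^2 - 4*k + 4) = k*(k - 2)*(k - 2)
(2) = (g - 5)*(g^2 - 4*g - 5) = (g - 5)^2*(g + 1)
(3) = (q - 3)*(q^4 - q^3 - 16*q^2 + 4*q + 48) = (q - 3)*(q + 2)*(q^3 - 3*q^2 - 10*q + 24) = (q - 4)*(q - 3)*(q + 2)*(q^2 + q - 6) = (q - 4)*(q - 3)*(q + 2)*(q + 3)*(q - 2)
(4) = (o + 3)*(o^2 + 3*o - 4) = (o - 1)*(o + 3)*(o + 4)
(5) = (d + 4)*(d^2 - 3*d + 2) = (d - 1)*(d + 4)*(d - 2)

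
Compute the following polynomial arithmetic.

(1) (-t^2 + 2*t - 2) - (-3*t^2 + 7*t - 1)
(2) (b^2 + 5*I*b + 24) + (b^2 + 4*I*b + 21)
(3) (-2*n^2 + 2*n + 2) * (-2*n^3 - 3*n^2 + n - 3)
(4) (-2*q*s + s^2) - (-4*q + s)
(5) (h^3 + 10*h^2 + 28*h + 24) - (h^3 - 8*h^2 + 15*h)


(1) = 2*t^2 - 5*t - 1
(2) = 2*b^2 + 9*I*b + 45
(3) = 4*n^5 + 2*n^4 - 12*n^3 + 2*n^2 - 4*n - 6
(4) = -2*q*s + 4*q + s^2 - s
(5) = 18*h^2 + 13*h + 24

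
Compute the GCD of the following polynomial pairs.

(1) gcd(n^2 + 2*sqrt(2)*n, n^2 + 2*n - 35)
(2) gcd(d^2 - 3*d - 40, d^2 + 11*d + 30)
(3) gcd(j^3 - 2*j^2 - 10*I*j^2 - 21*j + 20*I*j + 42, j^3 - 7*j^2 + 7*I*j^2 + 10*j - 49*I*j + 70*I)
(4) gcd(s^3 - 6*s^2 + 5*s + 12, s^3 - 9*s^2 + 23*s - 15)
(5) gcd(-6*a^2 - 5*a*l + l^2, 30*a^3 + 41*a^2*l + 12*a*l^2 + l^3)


(1) = 1
(2) = d + 5
(3) = gcd((j - 2)*(j - 7*I)*(j - 3*I), (j - 5)*(j - 2)*(j + 7*I)) = j - 2
(4) = s - 3
(5) = gcd((-6*a + l)*(a + l), (a + l)*(5*a + l)*(6*a + l)) = a + l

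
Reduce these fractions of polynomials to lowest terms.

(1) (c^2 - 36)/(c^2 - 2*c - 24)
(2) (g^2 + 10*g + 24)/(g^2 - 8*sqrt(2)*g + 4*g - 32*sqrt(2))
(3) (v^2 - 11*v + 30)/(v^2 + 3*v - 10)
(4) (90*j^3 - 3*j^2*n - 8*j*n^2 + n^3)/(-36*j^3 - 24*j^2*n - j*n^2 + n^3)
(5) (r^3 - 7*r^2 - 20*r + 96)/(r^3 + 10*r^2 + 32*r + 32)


(1) = (c + 6)/(c + 4)
(2) = (g + 6)/(g - 8*sqrt(2))
(3) = (v^2 - 11*v + 30)/(v^2 + 3*v - 10)
(4) = (-5*j + n)/(2*j + n)
(5) = (r^2 - 11*r + 24)/(r^2 + 6*r + 8)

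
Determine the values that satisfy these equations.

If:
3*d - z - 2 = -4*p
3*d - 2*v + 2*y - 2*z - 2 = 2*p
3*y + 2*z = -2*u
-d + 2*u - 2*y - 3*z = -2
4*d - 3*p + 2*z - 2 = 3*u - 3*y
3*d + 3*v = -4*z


Then:
d = 374/667
p = 164/667
u = -66/667
v = -42/29
y = -252/667
z = 444/667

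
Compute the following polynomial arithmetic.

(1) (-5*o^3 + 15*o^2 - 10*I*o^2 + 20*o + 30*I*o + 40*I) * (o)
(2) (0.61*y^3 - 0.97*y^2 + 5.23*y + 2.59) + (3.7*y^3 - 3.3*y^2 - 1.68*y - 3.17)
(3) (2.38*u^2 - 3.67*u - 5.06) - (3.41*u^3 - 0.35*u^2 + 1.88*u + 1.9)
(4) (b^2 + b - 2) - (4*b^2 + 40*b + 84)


(1) = -5*o^4 + 15*o^3 - 10*I*o^3 + 20*o^2 + 30*I*o^2 + 40*I*o
(2) = 4.31*y^3 - 4.27*y^2 + 3.55*y - 0.58
(3) = -3.41*u^3 + 2.73*u^2 - 5.55*u - 6.96
(4) = -3*b^2 - 39*b - 86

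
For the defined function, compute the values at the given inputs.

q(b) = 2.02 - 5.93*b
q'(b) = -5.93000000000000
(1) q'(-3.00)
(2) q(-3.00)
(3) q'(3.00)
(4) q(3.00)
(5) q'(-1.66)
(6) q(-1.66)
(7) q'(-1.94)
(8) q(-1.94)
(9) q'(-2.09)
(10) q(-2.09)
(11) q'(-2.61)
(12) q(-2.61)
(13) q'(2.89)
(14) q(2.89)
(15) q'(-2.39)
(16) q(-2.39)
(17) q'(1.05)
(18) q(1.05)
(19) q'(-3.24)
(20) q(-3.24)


(1) = -5.93
(2) = 19.81
(3) = -5.93
(4) = -15.77
(5) = -5.93
(6) = 11.86
(7) = -5.93
(8) = 13.52
(9) = -5.93
(10) = 14.41
(11) = -5.93
(12) = 17.50
(13) = -5.93
(14) = -15.12
(15) = -5.93
(16) = 16.19
(17) = -5.93
(18) = -4.21
(19) = -5.93
(20) = 21.23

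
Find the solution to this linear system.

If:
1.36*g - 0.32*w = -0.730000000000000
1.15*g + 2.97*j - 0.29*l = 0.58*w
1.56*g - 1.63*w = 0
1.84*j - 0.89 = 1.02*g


Then:
g = -0.69
j = 0.10
l = -0.40
w = -0.66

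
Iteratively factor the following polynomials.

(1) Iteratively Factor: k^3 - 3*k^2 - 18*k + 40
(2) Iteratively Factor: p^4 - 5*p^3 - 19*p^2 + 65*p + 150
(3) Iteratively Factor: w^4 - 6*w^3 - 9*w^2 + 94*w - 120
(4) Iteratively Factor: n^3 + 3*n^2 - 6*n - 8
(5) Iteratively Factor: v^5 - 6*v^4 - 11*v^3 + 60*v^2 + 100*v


(1) = (k - 5)*(k^2 + 2*k - 8) = (k - 5)*(k - 2)*(k + 4)
(2) = (p - 5)*(p^3 - 19*p - 30) = (p - 5)^2*(p^2 + 5*p + 6) = (p - 5)^2*(p + 3)*(p + 2)
(3) = (w - 5)*(w^3 - w^2 - 14*w + 24) = (w - 5)*(w - 2)*(w^2 + w - 12) = (w - 5)*(w - 3)*(w - 2)*(w + 4)
(4) = (n + 4)*(n^2 - n - 2) = (n - 2)*(n + 4)*(n + 1)
(5) = (v)*(v^4 - 6*v^3 - 11*v^2 + 60*v + 100) = v*(v + 2)*(v^3 - 8*v^2 + 5*v + 50) = v*(v + 2)^2*(v^2 - 10*v + 25) = v*(v - 5)*(v + 2)^2*(v - 5)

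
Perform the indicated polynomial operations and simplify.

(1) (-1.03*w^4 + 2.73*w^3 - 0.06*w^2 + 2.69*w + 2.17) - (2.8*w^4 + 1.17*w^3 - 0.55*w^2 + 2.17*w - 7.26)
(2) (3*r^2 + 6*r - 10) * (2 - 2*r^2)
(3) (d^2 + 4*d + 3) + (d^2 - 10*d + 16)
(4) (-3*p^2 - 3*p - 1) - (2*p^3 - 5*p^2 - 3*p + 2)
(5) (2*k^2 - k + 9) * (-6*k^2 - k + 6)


(1) = -3.83*w^4 + 1.56*w^3 + 0.49*w^2 + 0.52*w + 9.43
(2) = -6*r^4 - 12*r^3 + 26*r^2 + 12*r - 20
(3) = 2*d^2 - 6*d + 19
(4) = -2*p^3 + 2*p^2 - 3
(5) = -12*k^4 + 4*k^3 - 41*k^2 - 15*k + 54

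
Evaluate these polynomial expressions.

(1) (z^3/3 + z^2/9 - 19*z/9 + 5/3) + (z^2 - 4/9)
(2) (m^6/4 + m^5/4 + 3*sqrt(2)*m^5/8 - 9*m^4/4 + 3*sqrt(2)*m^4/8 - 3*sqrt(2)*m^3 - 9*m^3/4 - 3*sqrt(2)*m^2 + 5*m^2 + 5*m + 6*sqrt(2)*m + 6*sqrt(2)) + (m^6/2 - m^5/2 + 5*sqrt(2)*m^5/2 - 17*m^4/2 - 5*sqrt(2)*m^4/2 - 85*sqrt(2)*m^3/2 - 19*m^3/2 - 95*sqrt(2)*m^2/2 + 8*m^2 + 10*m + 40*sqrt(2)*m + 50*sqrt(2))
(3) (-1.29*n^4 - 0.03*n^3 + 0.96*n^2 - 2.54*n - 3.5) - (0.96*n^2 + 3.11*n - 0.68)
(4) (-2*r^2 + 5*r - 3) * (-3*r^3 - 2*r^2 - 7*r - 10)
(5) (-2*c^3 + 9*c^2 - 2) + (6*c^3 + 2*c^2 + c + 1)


(1) = z^3/3 + 10*z^2/9 - 19*z/9 + 11/9
(2) = 3*m^6/4 - m^5/4 + 23*sqrt(2)*m^5/8 - 43*m^4/4 - 17*sqrt(2)*m^4/8 - 91*sqrt(2)*m^3/2 - 47*m^3/4 - 101*sqrt(2)*m^2/2 + 13*m^2 + 15*m + 46*sqrt(2)*m + 56*sqrt(2)
(3) = -1.29*n^4 - 0.03*n^3 - 5.65*n - 2.82
(4) = 6*r^5 - 11*r^4 + 13*r^3 - 9*r^2 - 29*r + 30
(5) = 4*c^3 + 11*c^2 + c - 1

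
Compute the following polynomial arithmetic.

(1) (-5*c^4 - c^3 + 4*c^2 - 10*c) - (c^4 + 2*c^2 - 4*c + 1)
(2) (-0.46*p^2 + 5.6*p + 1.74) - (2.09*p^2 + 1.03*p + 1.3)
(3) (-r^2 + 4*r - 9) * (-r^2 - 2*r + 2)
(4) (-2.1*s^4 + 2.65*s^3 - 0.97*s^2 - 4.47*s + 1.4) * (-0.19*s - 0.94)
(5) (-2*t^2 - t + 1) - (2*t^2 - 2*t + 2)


(1) = -6*c^4 - c^3 + 2*c^2 - 6*c - 1
(2) = -2.55*p^2 + 4.57*p + 0.44
(3) = r^4 - 2*r^3 - r^2 + 26*r - 18
(4) = 0.399*s^5 + 1.4705*s^4 - 2.3067*s^3 + 1.7611*s^2 + 3.9358*s - 1.316
(5) = -4*t^2 + t - 1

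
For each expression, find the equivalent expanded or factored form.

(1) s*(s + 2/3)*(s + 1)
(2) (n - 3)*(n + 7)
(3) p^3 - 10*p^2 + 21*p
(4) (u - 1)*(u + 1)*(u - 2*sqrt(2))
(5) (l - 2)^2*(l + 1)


(1) = s^3 + 5*s^2/3 + 2*s/3
(2) = n^2 + 4*n - 21
(3) = p*(p - 7)*(p - 3)
(4) = u^3 - 2*sqrt(2)*u^2 - u + 2*sqrt(2)
(5) = l^3 - 3*l^2 + 4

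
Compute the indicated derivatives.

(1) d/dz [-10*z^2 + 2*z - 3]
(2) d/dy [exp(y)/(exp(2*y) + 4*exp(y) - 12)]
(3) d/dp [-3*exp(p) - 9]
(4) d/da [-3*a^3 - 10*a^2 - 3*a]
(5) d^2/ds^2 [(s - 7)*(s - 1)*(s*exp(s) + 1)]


(1) = 2 - 20*z
(2) = (-exp(2*y) - 12)*exp(y)/(exp(4*y) + 8*exp(3*y) - 8*exp(2*y) - 96*exp(y) + 144)
(3) = -3*exp(p)
(4) = -9*a^2 - 20*a - 3
(5) = s^3*exp(s) - 2*s^2*exp(s) - 19*s*exp(s) - 2*exp(s) + 2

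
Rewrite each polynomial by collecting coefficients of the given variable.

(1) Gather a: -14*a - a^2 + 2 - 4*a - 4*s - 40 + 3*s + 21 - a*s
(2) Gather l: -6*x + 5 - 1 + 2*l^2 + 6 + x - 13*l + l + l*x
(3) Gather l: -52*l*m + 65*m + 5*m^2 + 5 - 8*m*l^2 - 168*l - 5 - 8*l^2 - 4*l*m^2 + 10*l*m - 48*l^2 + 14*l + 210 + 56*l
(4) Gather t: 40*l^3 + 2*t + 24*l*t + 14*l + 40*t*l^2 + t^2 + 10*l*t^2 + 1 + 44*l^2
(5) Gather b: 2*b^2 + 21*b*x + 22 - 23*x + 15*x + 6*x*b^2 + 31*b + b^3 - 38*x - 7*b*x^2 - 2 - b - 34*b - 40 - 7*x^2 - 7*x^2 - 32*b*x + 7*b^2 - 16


(1) = -a^2 + a*(-s - 18) - s - 17
(2) = 2*l^2 + l*(x - 12) - 5*x + 10
(3) = l^2*(-8*m - 56) + l*(-4*m^2 - 42*m - 98) + 5*m^2 + 65*m + 210
(4) = 40*l^3 + 44*l^2 + 14*l + t^2*(10*l + 1) + t*(40*l^2 + 24*l + 2) + 1
(5) = b^3 + b^2*(6*x + 9) + b*(-7*x^2 - 11*x - 4) - 14*x^2 - 46*x - 36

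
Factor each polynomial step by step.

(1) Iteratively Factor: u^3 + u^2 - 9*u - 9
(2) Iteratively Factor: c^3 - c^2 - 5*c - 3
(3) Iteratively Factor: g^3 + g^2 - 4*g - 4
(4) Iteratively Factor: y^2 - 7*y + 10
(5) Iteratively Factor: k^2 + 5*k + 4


(1) = (u + 3)*(u^2 - 2*u - 3) = (u - 3)*(u + 3)*(u + 1)
(2) = (c + 1)*(c^2 - 2*c - 3) = (c + 1)^2*(c - 3)
(3) = (g + 1)*(g^2 - 4) = (g - 2)*(g + 1)*(g + 2)
(4) = (y - 5)*(y - 2)
(5) = (k + 1)*(k + 4)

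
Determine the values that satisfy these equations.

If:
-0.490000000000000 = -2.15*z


Then:
z = 0.23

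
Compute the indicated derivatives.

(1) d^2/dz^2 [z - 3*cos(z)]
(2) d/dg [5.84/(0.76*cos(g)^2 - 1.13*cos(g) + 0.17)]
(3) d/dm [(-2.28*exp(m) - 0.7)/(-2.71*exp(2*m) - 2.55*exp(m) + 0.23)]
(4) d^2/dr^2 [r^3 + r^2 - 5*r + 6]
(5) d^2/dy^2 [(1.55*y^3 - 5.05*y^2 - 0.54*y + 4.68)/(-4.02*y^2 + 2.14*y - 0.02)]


(1) = 3*cos(z)
(2) = (8.8768*cos(g) - 6.5992)*sin(g)/(0.76*cos(g)^2 - 1.13*cos(g) + 0.17)^2
(3) = (-(2.28*exp(m) + 0.7)*(5.42*exp(m) + 2.55) + 6.1788*exp(2*m) + 5.814*exp(m) - 0.5244)*exp(m)/(2.71*exp(2*m) + 2.55*exp(m) - 0.23)^2
(4) = 6*r + 2
(5) = (90.393992*y^3 - 455.822112*y^2 + 241.302408*y - 42.062248)/(64.964808*y^6 - 103.749768*y^5 + 56.1996*y^4 - 10.83268*y^3 + 0.2796*y^2 - 0.002568*y + 8.0e-6)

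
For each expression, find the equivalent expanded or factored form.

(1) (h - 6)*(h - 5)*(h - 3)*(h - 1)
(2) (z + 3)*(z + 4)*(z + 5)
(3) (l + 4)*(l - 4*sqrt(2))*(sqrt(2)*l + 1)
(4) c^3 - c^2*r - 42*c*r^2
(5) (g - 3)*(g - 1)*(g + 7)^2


(1) = h^4 - 15*h^3 + 77*h^2 - 153*h + 90
(2) = z^3 + 12*z^2 + 47*z + 60
(3) = sqrt(2)*l^3 - 7*l^2 + 4*sqrt(2)*l^2 - 28*l - 4*sqrt(2)*l - 16*sqrt(2)
(4) = c*(c - 7*r)*(c + 6*r)
(5) = g^4 + 10*g^3 - 4*g^2 - 154*g + 147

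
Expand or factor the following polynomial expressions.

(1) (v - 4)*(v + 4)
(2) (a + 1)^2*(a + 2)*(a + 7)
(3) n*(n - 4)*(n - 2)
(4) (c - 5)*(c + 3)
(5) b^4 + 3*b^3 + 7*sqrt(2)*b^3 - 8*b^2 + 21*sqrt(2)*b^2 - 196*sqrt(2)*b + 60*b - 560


(1) = v^2 - 16
(2) = a^4 + 11*a^3 + 33*a^2 + 37*a + 14
(3) = n^3 - 6*n^2 + 8*n
(4) = c^2 - 2*c - 15
(5) = (b - 4)*(b + 7)*(b + 2*sqrt(2))*(b + 5*sqrt(2))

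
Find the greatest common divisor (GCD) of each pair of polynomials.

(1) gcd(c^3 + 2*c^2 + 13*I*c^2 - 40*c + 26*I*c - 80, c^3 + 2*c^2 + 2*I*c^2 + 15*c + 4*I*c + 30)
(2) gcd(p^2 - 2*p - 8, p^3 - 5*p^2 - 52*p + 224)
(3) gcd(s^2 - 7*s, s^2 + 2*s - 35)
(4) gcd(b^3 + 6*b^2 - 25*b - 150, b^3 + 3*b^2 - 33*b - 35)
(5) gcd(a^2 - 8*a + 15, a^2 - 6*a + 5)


(1) = c^2 + c*(2 + 5*I) + 10*I
(2) = gcd((p - 4)*(p + 2), (p - 8)*(p - 4)*(p + 7)) = p - 4
(3) = gcd(s*(s - 7), (s - 5)*(s + 7)) = 1
(4) = gcd((b - 5)*(b + 5)*(b + 6), (b - 5)*(b + 1)*(b + 7)) = b - 5
(5) = gcd((a - 5)*(a - 3), (a - 5)*(a - 1)) = a - 5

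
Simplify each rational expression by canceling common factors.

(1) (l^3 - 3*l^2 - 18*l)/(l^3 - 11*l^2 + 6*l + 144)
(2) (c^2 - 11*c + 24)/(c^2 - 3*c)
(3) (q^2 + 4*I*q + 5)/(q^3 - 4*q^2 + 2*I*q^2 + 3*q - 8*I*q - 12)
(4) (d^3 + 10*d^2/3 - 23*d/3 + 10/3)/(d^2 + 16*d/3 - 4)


(1) = l/(l - 8)
(2) = (c - 8)/c
(3) = (q + 5*I)/(q^2 + q*(-4 + 3*I) - 12*I)
(4) = (d^2 + 4*d - 5)/(d + 6)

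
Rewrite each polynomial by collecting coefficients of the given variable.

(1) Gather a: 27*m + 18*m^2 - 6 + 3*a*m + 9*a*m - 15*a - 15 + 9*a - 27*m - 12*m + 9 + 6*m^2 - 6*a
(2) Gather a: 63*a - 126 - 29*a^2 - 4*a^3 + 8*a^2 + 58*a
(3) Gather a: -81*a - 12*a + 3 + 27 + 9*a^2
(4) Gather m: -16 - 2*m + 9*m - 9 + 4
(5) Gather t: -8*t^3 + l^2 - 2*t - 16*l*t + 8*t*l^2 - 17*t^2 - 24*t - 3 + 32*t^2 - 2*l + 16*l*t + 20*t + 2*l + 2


(1) = a*(12*m - 12) + 24*m^2 - 12*m - 12
(2) = -4*a^3 - 21*a^2 + 121*a - 126
(3) = 9*a^2 - 93*a + 30
(4) = 7*m - 21
(5) = l^2 - 8*t^3 + 15*t^2 + t*(8*l^2 - 6) - 1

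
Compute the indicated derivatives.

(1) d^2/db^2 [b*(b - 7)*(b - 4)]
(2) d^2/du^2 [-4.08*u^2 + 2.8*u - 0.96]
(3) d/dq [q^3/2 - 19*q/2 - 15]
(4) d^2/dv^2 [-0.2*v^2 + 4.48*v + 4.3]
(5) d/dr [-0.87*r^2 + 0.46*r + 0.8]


(1) = 6*b - 22
(2) = -8.16000000000000
(3) = 3*q^2/2 - 19/2
(4) = -0.400000000000000
(5) = 0.46 - 1.74*r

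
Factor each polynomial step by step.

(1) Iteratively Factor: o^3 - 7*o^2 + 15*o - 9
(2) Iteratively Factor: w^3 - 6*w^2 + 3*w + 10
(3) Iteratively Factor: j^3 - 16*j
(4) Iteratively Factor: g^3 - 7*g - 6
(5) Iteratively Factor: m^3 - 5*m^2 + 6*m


(1) = (o - 3)*(o^2 - 4*o + 3) = (o - 3)^2*(o - 1)
(2) = (w + 1)*(w^2 - 7*w + 10) = (w - 2)*(w + 1)*(w - 5)
(3) = (j + 4)*(j^2 - 4*j) = (j - 4)*(j + 4)*(j)
(4) = (g + 2)*(g^2 - 2*g - 3) = (g - 3)*(g + 2)*(g + 1)
(5) = (m)*(m^2 - 5*m + 6) = m*(m - 3)*(m - 2)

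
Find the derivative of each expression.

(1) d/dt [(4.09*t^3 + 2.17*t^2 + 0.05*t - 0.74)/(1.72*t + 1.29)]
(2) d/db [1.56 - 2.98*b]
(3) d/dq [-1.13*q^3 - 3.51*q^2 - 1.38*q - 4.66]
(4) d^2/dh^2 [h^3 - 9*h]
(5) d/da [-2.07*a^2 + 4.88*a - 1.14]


(1) = (14.0696*t^3 + 19.5607*t^2 + 5.5986*t + 1.3373)/(2.9584*t^2 + 4.4376*t + 1.6641)
(2) = -2.98000000000000
(3) = -3.39*q^2 - 7.02*q - 1.38
(4) = 6*h
(5) = 4.88 - 4.14*a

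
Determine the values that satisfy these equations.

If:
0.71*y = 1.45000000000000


Then:
y = 2.04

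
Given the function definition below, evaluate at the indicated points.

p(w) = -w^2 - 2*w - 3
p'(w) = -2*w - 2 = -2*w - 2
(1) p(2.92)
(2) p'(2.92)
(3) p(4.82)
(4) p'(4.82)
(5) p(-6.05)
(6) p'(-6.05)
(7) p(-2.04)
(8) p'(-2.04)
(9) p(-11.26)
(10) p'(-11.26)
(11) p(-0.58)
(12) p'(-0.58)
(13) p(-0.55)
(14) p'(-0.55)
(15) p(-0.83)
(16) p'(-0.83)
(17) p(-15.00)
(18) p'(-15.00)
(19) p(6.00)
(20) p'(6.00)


(1) = -17.37
(2) = -7.84
(3) = -35.87
(4) = -11.64
(5) = -27.50
(6) = 10.10
(7) = -3.08
(8) = 2.08
(9) = -107.27
(10) = 20.52
(11) = -2.18
(12) = -0.84
(13) = -2.20
(14) = -0.90
(15) = -2.03
(16) = -0.34
(17) = -198.00
(18) = 28.00
(19) = -51.00
(20) = -14.00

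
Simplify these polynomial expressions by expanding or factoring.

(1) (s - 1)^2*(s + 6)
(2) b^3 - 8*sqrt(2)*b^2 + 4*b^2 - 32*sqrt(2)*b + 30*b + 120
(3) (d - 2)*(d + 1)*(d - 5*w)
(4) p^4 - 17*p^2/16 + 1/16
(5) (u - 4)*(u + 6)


(1) = s^3 + 4*s^2 - 11*s + 6
(2) = (b + 4)*(b - 5*sqrt(2))*(b - 3*sqrt(2))
(3) = d^3 - 5*d^2*w - d^2 + 5*d*w - 2*d + 10*w
(4) = (p - 1)*(p - 1/4)*(p + 1/4)*(p + 1)
(5) = u^2 + 2*u - 24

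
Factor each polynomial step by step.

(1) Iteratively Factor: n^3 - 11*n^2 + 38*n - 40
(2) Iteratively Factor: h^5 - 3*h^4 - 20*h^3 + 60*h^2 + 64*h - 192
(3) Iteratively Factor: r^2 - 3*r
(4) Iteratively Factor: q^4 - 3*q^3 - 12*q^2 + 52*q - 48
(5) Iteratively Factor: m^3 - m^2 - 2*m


(1) = (n - 2)*(n^2 - 9*n + 20) = (n - 4)*(n - 2)*(n - 5)
(2) = (h - 3)*(h^4 - 20*h^2 + 64) = (h - 3)*(h - 2)*(h^3 + 2*h^2 - 16*h - 32) = (h - 3)*(h - 2)*(h + 2)*(h^2 - 16) = (h - 3)*(h - 2)*(h + 2)*(h + 4)*(h - 4)
(3) = (r - 3)*(r)
(4) = (q - 2)*(q^3 - q^2 - 14*q + 24) = (q - 3)*(q - 2)*(q^2 + 2*q - 8) = (q - 3)*(q - 2)*(q + 4)*(q - 2)
(5) = (m - 2)*(m^2 + m) = (m - 2)*(m + 1)*(m)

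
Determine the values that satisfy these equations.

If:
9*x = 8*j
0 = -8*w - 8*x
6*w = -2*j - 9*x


Then:
j = 0
w = 0
x = 0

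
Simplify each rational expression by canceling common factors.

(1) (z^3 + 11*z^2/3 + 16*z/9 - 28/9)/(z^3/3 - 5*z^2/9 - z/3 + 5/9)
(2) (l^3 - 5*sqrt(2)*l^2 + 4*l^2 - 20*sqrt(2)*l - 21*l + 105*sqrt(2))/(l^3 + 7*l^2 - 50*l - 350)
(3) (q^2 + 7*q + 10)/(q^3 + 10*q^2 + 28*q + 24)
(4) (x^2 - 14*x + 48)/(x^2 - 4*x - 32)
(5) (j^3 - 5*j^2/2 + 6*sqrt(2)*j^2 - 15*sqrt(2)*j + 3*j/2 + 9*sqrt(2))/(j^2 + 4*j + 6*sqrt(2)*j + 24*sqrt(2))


(1) = (9*z^3 + 33*z^2 + 16*z - 28)/(3*z^3 - 5*z^2 - 3*z + 5)
(2) = (l - 3)/(l + 5*sqrt(2))
(3) = (q + 5)/(q^2 + 8*q + 12)
(4) = (x - 6)/(x + 4)
(5) = (2*j^2 - 5*j + 3)/(2*j + 8)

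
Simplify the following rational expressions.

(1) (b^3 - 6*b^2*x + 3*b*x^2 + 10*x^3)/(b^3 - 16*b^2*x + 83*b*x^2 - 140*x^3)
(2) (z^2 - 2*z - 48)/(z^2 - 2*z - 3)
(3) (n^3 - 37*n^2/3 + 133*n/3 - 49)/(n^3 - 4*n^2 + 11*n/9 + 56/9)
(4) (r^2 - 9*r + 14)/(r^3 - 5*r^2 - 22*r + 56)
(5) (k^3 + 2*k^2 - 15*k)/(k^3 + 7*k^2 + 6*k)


(1) = (b^2 - b*x - 2*x^2)/(b^2 - 11*b*x + 28*x^2)
(2) = (z^2 - 2*z - 48)/(z^2 - 2*z - 3)
(3) = (3*n^2 - 30*n + 63)/(3*n^2 - 5*n - 8)
(4) = 1/(r + 4)
(5) = (k^2 + 2*k - 15)/(k^2 + 7*k + 6)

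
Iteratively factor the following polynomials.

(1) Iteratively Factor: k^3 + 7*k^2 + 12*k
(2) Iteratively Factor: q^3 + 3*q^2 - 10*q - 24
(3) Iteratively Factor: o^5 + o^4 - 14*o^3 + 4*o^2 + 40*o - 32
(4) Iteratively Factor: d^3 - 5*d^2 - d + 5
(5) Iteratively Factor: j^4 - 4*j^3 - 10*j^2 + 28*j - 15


(1) = (k + 4)*(k^2 + 3*k) = (k + 3)*(k + 4)*(k)
(2) = (q - 3)*(q^2 + 6*q + 8) = (q - 3)*(q + 2)*(q + 4)
(3) = (o - 2)*(o^4 + 3*o^3 - 8*o^2 - 12*o + 16) = (o - 2)*(o + 2)*(o^3 + o^2 - 10*o + 8) = (o - 2)^2*(o + 2)*(o^2 + 3*o - 4) = (o - 2)^2*(o + 2)*(o + 4)*(o - 1)
(4) = (d - 1)*(d^2 - 4*d - 5) = (d - 5)*(d - 1)*(d + 1)
(5) = (j - 1)*(j^3 - 3*j^2 - 13*j + 15) = (j - 1)*(j + 3)*(j^2 - 6*j + 5) = (j - 5)*(j - 1)*(j + 3)*(j - 1)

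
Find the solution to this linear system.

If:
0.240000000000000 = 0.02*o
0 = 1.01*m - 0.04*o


Then:
m = 0.48
o = 12.00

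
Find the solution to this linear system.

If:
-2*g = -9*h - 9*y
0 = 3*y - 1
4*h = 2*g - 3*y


Then:
g = -3/10
h = -2/5
y = 1/3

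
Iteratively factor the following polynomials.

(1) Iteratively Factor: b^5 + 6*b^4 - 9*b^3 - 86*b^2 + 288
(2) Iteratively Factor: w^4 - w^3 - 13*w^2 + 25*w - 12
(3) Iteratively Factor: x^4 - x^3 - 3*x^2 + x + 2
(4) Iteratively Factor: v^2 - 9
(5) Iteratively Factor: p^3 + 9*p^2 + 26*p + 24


(1) = (b - 3)*(b^4 + 9*b^3 + 18*b^2 - 32*b - 96) = (b - 3)*(b - 2)*(b^3 + 11*b^2 + 40*b + 48) = (b - 3)*(b - 2)*(b + 4)*(b^2 + 7*b + 12) = (b - 3)*(b - 2)*(b + 4)^2*(b + 3)
(2) = (w - 1)*(w^3 - 13*w + 12) = (w - 1)^2*(w^2 + w - 12) = (w - 3)*(w - 1)^2*(w + 4)
(3) = (x + 1)*(x^3 - 2*x^2 - x + 2) = (x + 1)^2*(x^2 - 3*x + 2) = (x - 2)*(x + 1)^2*(x - 1)
(4) = (v + 3)*(v - 3)
(5) = (p + 4)*(p^2 + 5*p + 6) = (p + 2)*(p + 4)*(p + 3)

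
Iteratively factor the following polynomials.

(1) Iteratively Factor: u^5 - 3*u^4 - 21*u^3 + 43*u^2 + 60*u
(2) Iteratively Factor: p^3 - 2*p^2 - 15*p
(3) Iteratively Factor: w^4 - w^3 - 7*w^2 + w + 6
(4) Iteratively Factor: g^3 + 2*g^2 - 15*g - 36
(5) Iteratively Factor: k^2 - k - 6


(1) = (u - 5)*(u^4 + 2*u^3 - 11*u^2 - 12*u) = u*(u - 5)*(u^3 + 2*u^2 - 11*u - 12) = u*(u - 5)*(u + 4)*(u^2 - 2*u - 3) = u*(u - 5)*(u + 1)*(u + 4)*(u - 3)
(2) = (p + 3)*(p^2 - 5*p) = p*(p + 3)*(p - 5)
(3) = (w + 1)*(w^3 - 2*w^2 - 5*w + 6) = (w - 1)*(w + 1)*(w^2 - w - 6) = (w - 1)*(w + 1)*(w + 2)*(w - 3)
(4) = (g + 3)*(g^2 - g - 12) = (g + 3)^2*(g - 4)
(5) = (k - 3)*(k + 2)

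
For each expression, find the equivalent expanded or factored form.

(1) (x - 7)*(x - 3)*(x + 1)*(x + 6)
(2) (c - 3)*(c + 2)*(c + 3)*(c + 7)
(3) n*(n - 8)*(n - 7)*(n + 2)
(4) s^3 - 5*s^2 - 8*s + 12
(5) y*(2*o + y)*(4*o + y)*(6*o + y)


(1) = x^4 - 3*x^3 - 43*x^2 + 87*x + 126
(2) = c^4 + 9*c^3 + 5*c^2 - 81*c - 126
(3) = n^4 - 13*n^3 + 26*n^2 + 112*n
(4) = (s - 6)*(s - 1)*(s + 2)
(5) = 48*o^3*y + 44*o^2*y^2 + 12*o*y^3 + y^4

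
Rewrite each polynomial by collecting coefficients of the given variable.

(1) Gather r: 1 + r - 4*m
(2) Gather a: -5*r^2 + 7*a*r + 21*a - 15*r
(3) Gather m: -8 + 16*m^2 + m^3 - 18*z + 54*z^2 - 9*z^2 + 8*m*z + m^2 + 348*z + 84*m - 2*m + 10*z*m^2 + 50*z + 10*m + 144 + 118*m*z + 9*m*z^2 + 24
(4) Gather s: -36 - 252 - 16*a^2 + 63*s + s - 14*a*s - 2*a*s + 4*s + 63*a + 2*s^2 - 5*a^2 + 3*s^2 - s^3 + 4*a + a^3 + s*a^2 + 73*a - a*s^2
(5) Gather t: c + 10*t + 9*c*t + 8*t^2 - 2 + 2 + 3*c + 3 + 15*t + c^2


(1) = -4*m + r + 1
(2) = a*(7*r + 21) - 5*r^2 - 15*r
(3) = m^3 + m^2*(10*z + 17) + m*(9*z^2 + 126*z + 92) + 45*z^2 + 380*z + 160
(4) = a^3 - 21*a^2 + 140*a - s^3 + s^2*(5 - a) + s*(a^2 - 16*a + 68) - 288
(5) = c^2 + 4*c + 8*t^2 + t*(9*c + 25) + 3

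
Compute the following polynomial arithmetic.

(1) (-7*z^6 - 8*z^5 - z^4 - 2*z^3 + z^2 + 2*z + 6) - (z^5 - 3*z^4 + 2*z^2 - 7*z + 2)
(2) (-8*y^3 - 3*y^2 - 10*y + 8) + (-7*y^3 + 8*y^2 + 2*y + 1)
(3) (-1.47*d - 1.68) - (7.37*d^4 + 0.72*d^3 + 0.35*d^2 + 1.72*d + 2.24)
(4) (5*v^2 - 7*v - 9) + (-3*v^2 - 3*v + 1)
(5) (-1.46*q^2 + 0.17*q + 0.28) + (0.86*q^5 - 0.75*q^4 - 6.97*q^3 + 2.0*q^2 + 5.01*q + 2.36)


(1) = -7*z^6 - 9*z^5 + 2*z^4 - 2*z^3 - z^2 + 9*z + 4
(2) = -15*y^3 + 5*y^2 - 8*y + 9
(3) = -7.37*d^4 - 0.72*d^3 - 0.35*d^2 - 3.19*d - 3.92
(4) = 2*v^2 - 10*v - 8
(5) = 0.86*q^5 - 0.75*q^4 - 6.97*q^3 + 0.54*q^2 + 5.18*q + 2.64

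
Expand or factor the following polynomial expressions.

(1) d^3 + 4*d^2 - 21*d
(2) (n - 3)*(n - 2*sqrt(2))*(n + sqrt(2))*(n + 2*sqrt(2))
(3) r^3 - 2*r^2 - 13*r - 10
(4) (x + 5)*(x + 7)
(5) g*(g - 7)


(1) = d*(d - 3)*(d + 7)
(2) = n^4 - 3*n^3 + sqrt(2)*n^3 - 8*n^2 - 3*sqrt(2)*n^2 - 8*sqrt(2)*n + 24*n + 24*sqrt(2)
(3) = (r - 5)*(r + 1)*(r + 2)
(4) = x^2 + 12*x + 35
(5) = g^2 - 7*g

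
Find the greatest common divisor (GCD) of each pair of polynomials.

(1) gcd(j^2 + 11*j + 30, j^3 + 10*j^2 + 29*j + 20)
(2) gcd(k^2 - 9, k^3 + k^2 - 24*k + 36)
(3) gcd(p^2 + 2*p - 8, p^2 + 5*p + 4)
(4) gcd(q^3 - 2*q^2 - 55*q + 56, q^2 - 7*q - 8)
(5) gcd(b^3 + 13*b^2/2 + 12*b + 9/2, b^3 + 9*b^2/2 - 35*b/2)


(1) = gcd((j + 5)*(j + 6), (j + 1)*(j + 4)*(j + 5)) = j + 5
(2) = k - 3
(3) = p + 4
(4) = q - 8
(5) = gcd((b + 1/2)*(b + 3)^2, b*(b - 5/2)*(b + 7)) = 1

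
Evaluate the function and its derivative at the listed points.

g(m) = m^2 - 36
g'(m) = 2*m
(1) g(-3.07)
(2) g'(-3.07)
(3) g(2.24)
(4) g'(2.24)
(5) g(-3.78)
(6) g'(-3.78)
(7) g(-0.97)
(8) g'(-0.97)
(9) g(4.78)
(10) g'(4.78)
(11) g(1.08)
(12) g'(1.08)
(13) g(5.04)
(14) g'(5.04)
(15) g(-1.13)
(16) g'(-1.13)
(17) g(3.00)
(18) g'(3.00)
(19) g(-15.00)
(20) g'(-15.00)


(1) = -26.58
(2) = -6.14
(3) = -30.98
(4) = 4.48
(5) = -21.71
(6) = -7.56
(7) = -35.06
(8) = -1.94
(9) = -13.15
(10) = 9.56
(11) = -34.83
(12) = 2.16
(13) = -10.60
(14) = 10.08
(15) = -34.72
(16) = -2.26
(17) = -27.00
(18) = 6.00
(19) = 189.00
(20) = -30.00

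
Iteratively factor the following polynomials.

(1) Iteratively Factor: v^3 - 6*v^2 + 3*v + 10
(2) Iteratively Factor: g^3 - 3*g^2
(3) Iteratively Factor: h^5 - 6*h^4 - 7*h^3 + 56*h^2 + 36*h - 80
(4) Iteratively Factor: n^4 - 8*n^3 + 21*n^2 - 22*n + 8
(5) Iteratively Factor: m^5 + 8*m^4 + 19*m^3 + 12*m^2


(1) = (v - 5)*(v^2 - v - 2) = (v - 5)*(v + 1)*(v - 2)
(2) = (g - 3)*(g^2) = g*(g - 3)*(g)
(3) = (h - 4)*(h^4 - 2*h^3 - 15*h^2 - 4*h + 20) = (h - 4)*(h + 2)*(h^3 - 4*h^2 - 7*h + 10) = (h - 4)*(h + 2)^2*(h^2 - 6*h + 5) = (h - 4)*(h - 1)*(h + 2)^2*(h - 5)
(4) = (n - 1)*(n^3 - 7*n^2 + 14*n - 8) = (n - 2)*(n - 1)*(n^2 - 5*n + 4) = (n - 4)*(n - 2)*(n - 1)*(n - 1)
(5) = (m + 1)*(m^4 + 7*m^3 + 12*m^2) = (m + 1)*(m + 3)*(m^3 + 4*m^2) = m*(m + 1)*(m + 3)*(m^2 + 4*m) = m^2*(m + 1)*(m + 3)*(m + 4)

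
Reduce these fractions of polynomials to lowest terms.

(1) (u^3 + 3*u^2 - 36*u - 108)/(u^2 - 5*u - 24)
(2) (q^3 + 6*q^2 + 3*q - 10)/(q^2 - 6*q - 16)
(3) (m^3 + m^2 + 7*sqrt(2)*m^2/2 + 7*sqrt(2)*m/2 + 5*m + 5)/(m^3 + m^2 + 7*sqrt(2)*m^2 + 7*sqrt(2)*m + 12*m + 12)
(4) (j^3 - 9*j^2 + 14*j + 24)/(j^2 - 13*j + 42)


(1) = (u^2 - 36)/(u - 8)
(2) = (q^2 + 4*q - 5)/(q - 8)
(3) = (2*m + 5*sqrt(2))/(2*m + 12*sqrt(2))
(4) = (j^2 - 3*j - 4)/(j - 7)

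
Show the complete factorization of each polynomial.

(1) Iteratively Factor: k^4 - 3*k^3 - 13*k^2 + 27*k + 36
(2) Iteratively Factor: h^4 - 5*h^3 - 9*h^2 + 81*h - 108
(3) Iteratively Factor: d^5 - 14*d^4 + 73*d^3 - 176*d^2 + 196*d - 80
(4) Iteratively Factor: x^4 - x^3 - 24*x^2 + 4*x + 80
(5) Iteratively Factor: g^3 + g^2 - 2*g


(1) = (k - 3)*(k^3 - 13*k - 12) = (k - 3)*(k + 1)*(k^2 - k - 12) = (k - 3)*(k + 1)*(k + 3)*(k - 4)
(2) = (h - 3)*(h^3 - 2*h^2 - 15*h + 36) = (h - 3)*(h + 4)*(h^2 - 6*h + 9) = (h - 3)^2*(h + 4)*(h - 3)
(3) = (d - 2)*(d^4 - 12*d^3 + 49*d^2 - 78*d + 40) = (d - 5)*(d - 2)*(d^3 - 7*d^2 + 14*d - 8) = (d - 5)*(d - 4)*(d - 2)*(d^2 - 3*d + 2) = (d - 5)*(d - 4)*(d - 2)^2*(d - 1)
(4) = (x + 4)*(x^3 - 5*x^2 - 4*x + 20) = (x - 5)*(x + 4)*(x^2 - 4) = (x - 5)*(x + 2)*(x + 4)*(x - 2)
(5) = (g - 1)*(g^2 + 2*g) = (g - 1)*(g + 2)*(g)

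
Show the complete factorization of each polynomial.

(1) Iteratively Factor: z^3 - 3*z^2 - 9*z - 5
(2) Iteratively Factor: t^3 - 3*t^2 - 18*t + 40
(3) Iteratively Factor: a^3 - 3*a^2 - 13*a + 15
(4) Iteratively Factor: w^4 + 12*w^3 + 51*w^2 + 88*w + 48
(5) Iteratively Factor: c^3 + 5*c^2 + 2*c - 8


(1) = (z + 1)*(z^2 - 4*z - 5) = (z + 1)^2*(z - 5)
(2) = (t - 5)*(t^2 + 2*t - 8) = (t - 5)*(t - 2)*(t + 4)
(3) = (a - 5)*(a^2 + 2*a - 3) = (a - 5)*(a + 3)*(a - 1)
(4) = (w + 1)*(w^3 + 11*w^2 + 40*w + 48) = (w + 1)*(w + 3)*(w^2 + 8*w + 16) = (w + 1)*(w + 3)*(w + 4)*(w + 4)
(5) = (c + 2)*(c^2 + 3*c - 4) = (c - 1)*(c + 2)*(c + 4)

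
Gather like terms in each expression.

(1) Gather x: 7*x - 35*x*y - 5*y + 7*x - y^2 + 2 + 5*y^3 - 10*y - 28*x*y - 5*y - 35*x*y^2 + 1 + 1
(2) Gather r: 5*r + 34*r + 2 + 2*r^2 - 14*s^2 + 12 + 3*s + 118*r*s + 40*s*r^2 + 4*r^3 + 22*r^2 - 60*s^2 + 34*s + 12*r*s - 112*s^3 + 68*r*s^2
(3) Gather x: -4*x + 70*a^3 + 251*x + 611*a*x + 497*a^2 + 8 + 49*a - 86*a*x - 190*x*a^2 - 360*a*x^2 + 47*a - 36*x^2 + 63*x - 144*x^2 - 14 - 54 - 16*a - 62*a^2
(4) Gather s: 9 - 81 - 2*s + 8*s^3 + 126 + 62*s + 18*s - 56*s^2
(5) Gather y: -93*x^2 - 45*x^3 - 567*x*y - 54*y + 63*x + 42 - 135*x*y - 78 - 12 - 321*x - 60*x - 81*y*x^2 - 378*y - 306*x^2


(1) = x*(-35*y^2 - 63*y + 14) + 5*y^3 - y^2 - 20*y + 4
(2) = 4*r^3 + r^2*(40*s + 24) + r*(68*s^2 + 130*s + 39) - 112*s^3 - 74*s^2 + 37*s + 14
(3) = 70*a^3 + 435*a^2 + 80*a + x^2*(-360*a - 180) + x*(-190*a^2 + 525*a + 310) - 60
(4) = 8*s^3 - 56*s^2 + 78*s + 54
(5) = -45*x^3 - 399*x^2 - 318*x + y*(-81*x^2 - 702*x - 432) - 48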